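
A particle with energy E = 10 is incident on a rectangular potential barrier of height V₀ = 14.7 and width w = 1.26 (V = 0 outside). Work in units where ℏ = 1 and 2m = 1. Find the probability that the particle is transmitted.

Since E < V₀ the interior solution is evanescent with decay constant κ = √(2m(V₀ − E))/ℏ = 2.168.
κw = 2.732, sinh(κw) = 7.646.
Matching ψ, ψ′ at both faces gives T = [1 + V₀² sinh²(κw) / (4E(V₀ − E))]⁻¹ = 1/68.20 = 0.0147.

T = 0.0147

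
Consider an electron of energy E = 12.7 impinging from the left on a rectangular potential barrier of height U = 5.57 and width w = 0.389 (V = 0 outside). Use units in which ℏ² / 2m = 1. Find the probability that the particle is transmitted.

E > U: inside the barrier k₂ = √(2m(E − U))/ℏ = 2.670, k₂w = 1.039.
Matching at both interfaces gives T⁻¹ = 1 + U² sin²(k₂w) / [4E(E − U)] = 1.064, hence T = 0.940.

T = 0.940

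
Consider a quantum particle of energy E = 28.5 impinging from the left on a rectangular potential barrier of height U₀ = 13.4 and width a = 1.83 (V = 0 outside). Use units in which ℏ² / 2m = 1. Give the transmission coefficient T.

E > U₀: inside the barrier k₂ = √(2m(E − U₀))/ℏ = 3.886, k₂a = 7.111.
Matching at both interfaces gives T⁻¹ = 1 + U₀² sin²(k₂a) / [4E(E − U₀)] = 1.057, hence T = 0.946.

T = 0.946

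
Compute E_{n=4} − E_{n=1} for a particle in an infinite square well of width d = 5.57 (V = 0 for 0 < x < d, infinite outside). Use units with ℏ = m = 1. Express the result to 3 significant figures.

E_n = n²π²ℏ²/(2md²), so ΔE = (4² − 1²) π²ℏ²/(2md²).
ΔE = 15 × π² / (2 × 1 × 5.57²) = 2.386.

ΔE = 2.39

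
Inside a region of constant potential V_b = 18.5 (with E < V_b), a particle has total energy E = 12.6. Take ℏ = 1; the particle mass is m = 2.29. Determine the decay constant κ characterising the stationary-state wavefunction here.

κ = 5.20

Since E < V_b the TISE in this region is ψ'' = κ²ψ with κ = √(2m(V_b − E))/ℏ.
κ = √(2 × 2.29 × 5.9) = 5.198.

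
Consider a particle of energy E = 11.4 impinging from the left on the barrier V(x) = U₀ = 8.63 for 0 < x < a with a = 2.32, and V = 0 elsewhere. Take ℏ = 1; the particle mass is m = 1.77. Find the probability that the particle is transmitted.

T = 0.710

E > U₀: inside the barrier k₂ = √(2m(E − U₀))/ℏ = 3.131, k₂a = 7.265.
T = [1 + U₀² sin²(k₂a) / (4E(E − U₀))]⁻¹ = 1/1.408 = 0.710.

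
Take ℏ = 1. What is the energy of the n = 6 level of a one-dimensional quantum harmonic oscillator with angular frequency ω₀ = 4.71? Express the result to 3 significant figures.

Using E_n = (n + ½)ℏω₀: E_6 = 6.5 × 4.71 = 30.62.

E = 30.6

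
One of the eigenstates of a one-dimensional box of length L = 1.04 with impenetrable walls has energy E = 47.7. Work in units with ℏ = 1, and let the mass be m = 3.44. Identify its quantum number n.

n = 6

For an infinite well E_n = n²π²ℏ²/(2mL²), so n = (L/πℏ)√(2mE).
n = (1.04/π) × √(2 × 3.44 × 47.7) = 5.997 → n = 6.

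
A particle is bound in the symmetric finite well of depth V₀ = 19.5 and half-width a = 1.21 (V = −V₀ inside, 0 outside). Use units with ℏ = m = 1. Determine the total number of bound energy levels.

Define the well-strength parameter z₀ = (a/ℏ)√(2mV₀) = 1.21 × √(2·1·19.5) = 7.556.
A new bound state (alternating even/odd) appears each time z₀ passes a multiple of π/2, so N = ⌊2z₀/π⌋ + 1 = ⌊4.811⌋ + 1 = 5.

N = 5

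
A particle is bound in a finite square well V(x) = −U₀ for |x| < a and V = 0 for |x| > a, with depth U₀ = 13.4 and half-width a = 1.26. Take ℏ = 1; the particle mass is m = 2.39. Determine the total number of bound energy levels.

N = 7

The dimensionless depth is z₀ = a√(2mU₀)/ℏ = 1.26 × √(64.05) = 10.08.
The even/odd transcendental equations gain one root per π/2 in z₀, giving N = 1 + ⌊2z₀/π⌋ = 1 + ⌊6.420⌋ = 7.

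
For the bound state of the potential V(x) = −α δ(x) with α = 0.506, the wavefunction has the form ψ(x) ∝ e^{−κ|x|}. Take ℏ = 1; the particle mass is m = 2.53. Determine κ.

Integrate −(ℏ²/2m)ψ'' − αδ(x)ψ = Eψ from −ε to +ε: the ψ'' term gives ψ'(0⁺) − ψ'(0⁻) and the δ term gives −(2mα/ℏ²)ψ(0).
With ψ ∝ e^{−κ|x|} this yields −2κ = −2mα/ℏ², so κ = mα/ℏ² = 1.280.

κ = 1.28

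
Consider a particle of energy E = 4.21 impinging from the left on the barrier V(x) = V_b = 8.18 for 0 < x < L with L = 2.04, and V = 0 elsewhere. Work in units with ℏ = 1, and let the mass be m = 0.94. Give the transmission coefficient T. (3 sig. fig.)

Since E < V_b the interior solution is evanescent with decay constant κ = √(2m(V_b − E))/ℏ = 2.732.
κL = 5.573, sinh(κL) = 131.6.
Matching ψ, ψ′ at both faces gives T = [1 + V_b² sinh²(κL) / (4E(V_b − E))]⁻¹ = 1/17340 = 0.0000577.

T = 0.0000577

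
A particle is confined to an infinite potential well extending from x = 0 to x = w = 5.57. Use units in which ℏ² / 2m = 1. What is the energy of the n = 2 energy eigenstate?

The infinite-well eigenfunctions ψ_n = √(2/w) sin(nπx/w) vanish at both walls, giving E_n = n²π²ℏ²/(2mw²).
E_2 = 2² × π² / (2 × 0.5 × 5.57²) = 1.272.

E = 1.27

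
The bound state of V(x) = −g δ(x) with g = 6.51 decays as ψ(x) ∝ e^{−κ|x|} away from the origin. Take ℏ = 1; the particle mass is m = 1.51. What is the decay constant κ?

κ = 9.83

Integrate −(ℏ²/2m)ψ'' − gδ(x)ψ = Eψ from −ε to +ε: the ψ'' term gives ψ'(0⁺) − ψ'(0⁻) and the δ term gives −(2mg/ℏ²)ψ(0).
With ψ ∝ e^{−κ|x|} this yields −2κ = −2mg/ℏ², so κ = mg/ℏ² = 9.830.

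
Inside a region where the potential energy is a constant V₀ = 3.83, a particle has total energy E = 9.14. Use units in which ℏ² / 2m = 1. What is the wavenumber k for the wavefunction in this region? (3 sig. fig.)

k = 2.30

With E > V₀ the solution is oscillatory, ψ ∝ e^{±ikx} with k = √(2m(E − V₀))/ℏ.
k = √(2 × 0.5 × 5.31) = 2.304.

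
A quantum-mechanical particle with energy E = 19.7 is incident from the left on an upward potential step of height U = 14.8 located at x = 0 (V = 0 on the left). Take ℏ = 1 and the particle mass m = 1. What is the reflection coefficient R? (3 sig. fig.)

R = 0.112

The wavenumbers are k₁ = √(2mE)/ℏ = 6.277 on the left and k₂ = √(2m(E − U))/ℏ = 3.130 on the right.
Matching ψ and ψ′ at x = 0 gives r = (k₁ − k₂)/(k₁ + k₂), so R = r² = 0.1119 and T = 1 − R = 0.8881.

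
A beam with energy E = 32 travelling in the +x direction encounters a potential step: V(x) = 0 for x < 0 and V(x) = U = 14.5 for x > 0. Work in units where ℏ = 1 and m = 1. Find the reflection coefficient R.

R = 0.0224

The wavenumbers are k₁ = √(2mE)/ℏ = 8.000 on the left and k₂ = √(2m(E − U))/ℏ = 5.916 on the right.
Continuity of ψ and ψ′ at the step yields the reflection amplitude r = (k₁ − k₂)/(k₁ + k₂) = 0.1497; thus R = |r|² = 0.02242, T = 0.9776.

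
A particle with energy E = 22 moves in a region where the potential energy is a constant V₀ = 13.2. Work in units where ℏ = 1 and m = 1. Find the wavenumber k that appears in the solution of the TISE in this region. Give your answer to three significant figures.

k = 4.20

With E > V₀ the solution is oscillatory, ψ ∝ e^{±ikx} with k = √(2m(E − V₀))/ℏ.
k = √(2 × 1 × 8.8) = 4.195.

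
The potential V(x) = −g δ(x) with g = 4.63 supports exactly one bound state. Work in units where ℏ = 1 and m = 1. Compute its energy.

E = -10.7

For x ≠ 0 the bound state is ψ ∝ e^{−κ|x|}; integrating the TISE across the delta gives the cusp condition 2κ = 2mg/ℏ², so κ = 4.630.
Then E = −ℏ²κ²/(2m) = −mg²/(2ℏ²) = -10.72.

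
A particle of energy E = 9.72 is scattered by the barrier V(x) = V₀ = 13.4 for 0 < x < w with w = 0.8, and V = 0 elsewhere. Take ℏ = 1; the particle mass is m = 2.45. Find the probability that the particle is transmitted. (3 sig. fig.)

Since E < V₀ the interior solution is evanescent with decay constant κ = √(2m(V₀ − E))/ℏ = 4.246.
κw = 3.397, sinh(κw) = 14.92.
The exact tunnelling result is T⁻¹ = 1 + V₀² sinh²(κw) / [4E(V₀ − E)] = 280.5, so T = 0.00357.

T = 0.00357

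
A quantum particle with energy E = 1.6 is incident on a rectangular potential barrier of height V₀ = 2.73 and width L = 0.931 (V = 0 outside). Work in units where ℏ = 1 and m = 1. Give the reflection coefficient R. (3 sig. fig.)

E < V₀: inside the barrier ψ ∝ e^{±κx} with κ = √(2m(V₀ − E))/ℏ = 1.503.
κL = 1.400, sinh(κL) = 1.903.
Matching ψ, ψ′ at both faces gives T = [1 + V₀² sinh²(κL) / (4E(V₀ − E))]⁻¹ = 1/4.734 = 0.211.
R = 1 − T = 0.789.

R = 0.789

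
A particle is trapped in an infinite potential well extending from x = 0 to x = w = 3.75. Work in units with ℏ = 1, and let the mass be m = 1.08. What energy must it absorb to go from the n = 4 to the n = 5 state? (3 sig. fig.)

ΔE = 2.92

E_n = n²π²ℏ²/(2mw²), so ΔE = (5² − 4²) π²ℏ²/(2mw²).
ΔE = 9 × π² / (2 × 1.08 × 3.75²) = 2.924.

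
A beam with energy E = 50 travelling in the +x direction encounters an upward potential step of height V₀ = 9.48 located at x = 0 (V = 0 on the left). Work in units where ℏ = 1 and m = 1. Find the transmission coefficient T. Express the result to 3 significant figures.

On each side the TISE gives plane waves with k = √(2m(E − V))/ℏ: k₁ = √(2·1·50) = 10.00, k₂ = √(2·1·40.52) = 9.002.
Continuity of ψ and ψ′ at the step yields the reflection amplitude r = (k₁ − k₂)/(k₁ + k₂) = 0.05251; thus R = |r|² = 0.002757, T = 0.9972.

T = 0.997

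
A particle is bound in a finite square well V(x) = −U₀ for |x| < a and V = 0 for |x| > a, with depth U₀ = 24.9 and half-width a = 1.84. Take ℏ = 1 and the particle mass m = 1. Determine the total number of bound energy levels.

N = 9

The dimensionless depth is z₀ = a√(2mU₀)/ℏ = 1.84 × √(49.80) = 12.98.
A new bound state (alternating even/odd) appears each time z₀ passes a multiple of π/2, so N = ⌊2z₀/π⌋ + 1 = ⌊8.266⌋ + 1 = 9.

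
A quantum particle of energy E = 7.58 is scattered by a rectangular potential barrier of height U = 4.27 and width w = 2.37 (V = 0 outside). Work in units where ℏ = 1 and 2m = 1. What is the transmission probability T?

T = 0.867

Above the barrier the interior wavenumber is k₂ = √(2m(E − U))/ℏ = 1.819, giving phase k₂w = 4.312.
Matching at both interfaces gives T⁻¹ = 1 + U² sin²(k₂w) / [4E(E − U)] = 1.154, hence T = 0.867.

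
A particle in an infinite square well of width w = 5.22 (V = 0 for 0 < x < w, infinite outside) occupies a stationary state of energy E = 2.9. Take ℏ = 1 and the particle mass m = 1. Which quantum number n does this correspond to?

n = 4

From E_n = n²π²ℏ²/(2mw²) invert to n = √(2mw²E)/(πℏ).
n = (5.22/π) × √(2 × 1 × 2.9) = 4.002 → n = 4.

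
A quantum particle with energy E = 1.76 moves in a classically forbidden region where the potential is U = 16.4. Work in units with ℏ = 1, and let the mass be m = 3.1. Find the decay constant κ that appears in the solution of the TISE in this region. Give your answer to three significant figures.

Since E < U the TISE in this region is ψ'' = κ²ψ with κ = √(2m(U − E))/ℏ.
κ = √(2 × 3.1 × 14.64) = 9.527.

κ = 9.53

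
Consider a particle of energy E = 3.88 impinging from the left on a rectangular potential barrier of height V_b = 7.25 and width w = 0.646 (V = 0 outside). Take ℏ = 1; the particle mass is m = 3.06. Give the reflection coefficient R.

Since E < V_b the interior solution is evanescent with decay constant κ = √(2m(V_b − E))/ℏ = 4.541.
κw = 2.934, sinh(κw) = 9.372.
Matching ψ, ψ′ at both faces gives T = [1 + V_b² sinh²(κw) / (4E(V_b − E))]⁻¹ = 1/89.28 = 0.0112.
R = 1 − T = 0.989.

R = 0.989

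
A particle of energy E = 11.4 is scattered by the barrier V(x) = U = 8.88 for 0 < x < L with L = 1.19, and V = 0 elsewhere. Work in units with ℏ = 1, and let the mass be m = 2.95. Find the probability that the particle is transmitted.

Above the barrier the interior wavenumber is k₂ = √(2m(E − U))/ℏ = 3.856, giving phase k₂L = 4.589.
T = [1 + U² sin²(k₂L) / (4E(E − U))]⁻¹ = 1/1.676 = 0.597.

T = 0.597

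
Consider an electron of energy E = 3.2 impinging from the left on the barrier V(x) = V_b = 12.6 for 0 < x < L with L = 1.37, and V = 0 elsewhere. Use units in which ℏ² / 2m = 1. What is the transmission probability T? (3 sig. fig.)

T = 0.000681

Since E < V_b the interior solution is evanescent with decay constant κ = √(2m(V_b − E))/ℏ = 3.066.
κL = 4.200, sinh(κL) = 33.35.
The exact tunnelling result is T⁻¹ = 1 + V_b² sinh²(κL) / [4E(V_b − E)] = 1468, so T = 0.000681.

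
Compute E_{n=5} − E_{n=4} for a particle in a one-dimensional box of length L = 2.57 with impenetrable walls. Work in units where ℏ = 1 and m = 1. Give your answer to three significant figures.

ΔE = 6.72

E_n = n²π²ℏ²/(2mL²), so ΔE = (5² − 4²) π²ℏ²/(2mL²).
ΔE = 9 × π² / (2 × 1 × 2.57²) = 6.724.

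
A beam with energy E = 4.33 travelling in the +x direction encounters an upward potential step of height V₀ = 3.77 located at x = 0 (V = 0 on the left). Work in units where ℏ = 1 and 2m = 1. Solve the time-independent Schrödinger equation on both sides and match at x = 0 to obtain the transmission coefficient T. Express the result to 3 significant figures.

T = 0.778

The wavenumbers are k₁ = √(2mE)/ℏ = 2.081 on the left and k₂ = √(2m(E − V₀))/ℏ = 0.7483 on the right.
Continuity of ψ and ψ′ at the step yields the reflection amplitude r = (k₁ − k₂)/(k₁ + k₂) = 0.4710; thus R = |r|² = 0.2218, T = 0.7782.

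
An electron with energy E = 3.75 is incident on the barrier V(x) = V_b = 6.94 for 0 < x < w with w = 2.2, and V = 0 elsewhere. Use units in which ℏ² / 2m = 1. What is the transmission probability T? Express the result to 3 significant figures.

Since E < V_b the interior solution is evanescent with decay constant κ = √(2m(V_b − E))/ℏ = 1.786.
κw = 3.929, sinh(κw) = 25.43.
Matching ψ, ψ′ at both faces gives T = [1 + V_b² sinh²(κw) / (4E(V_b − E))]⁻¹ = 1/651.7 = 0.00153.

T = 0.00153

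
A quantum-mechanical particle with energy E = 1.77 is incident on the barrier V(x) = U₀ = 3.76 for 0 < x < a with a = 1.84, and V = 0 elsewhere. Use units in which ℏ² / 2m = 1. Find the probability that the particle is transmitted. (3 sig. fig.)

Since E < U₀ the interior solution is evanescent with decay constant κ = √(2m(U₀ − E))/ℏ = 1.411.
κa = 2.596, sinh(κa) = 6.665.
Matching ψ, ψ′ at both faces gives T = [1 + U₀² sinh²(κa) / (4E(U₀ − E))]⁻¹ = 1/45.58 = 0.0219.

T = 0.0219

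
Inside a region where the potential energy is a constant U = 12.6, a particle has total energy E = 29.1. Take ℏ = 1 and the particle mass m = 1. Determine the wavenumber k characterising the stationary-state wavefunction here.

k = 5.74

With E > U the solution is oscillatory, ψ ∝ e^{±ikx} with k = √(2m(E − U))/ℏ.
k = √(2 × 1 × 16.5) = 5.745.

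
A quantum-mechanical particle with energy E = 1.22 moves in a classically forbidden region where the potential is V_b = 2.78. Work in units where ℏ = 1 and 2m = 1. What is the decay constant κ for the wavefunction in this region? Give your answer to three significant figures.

κ = 1.25

Since E < V_b the TISE in this region is ψ'' = κ²ψ with κ = √(2m(V_b − E))/ℏ.
κ = √(2 × 0.5 × 1.56) = 1.249.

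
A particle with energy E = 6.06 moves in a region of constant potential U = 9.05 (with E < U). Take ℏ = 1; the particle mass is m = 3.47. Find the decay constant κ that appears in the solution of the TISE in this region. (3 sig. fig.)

Since E < U the TISE in this region is ψ'' = κ²ψ with κ = √(2m(U − E))/ℏ.
κ = √(2 × 3.47 × 2.99) = 4.555.

κ = 4.56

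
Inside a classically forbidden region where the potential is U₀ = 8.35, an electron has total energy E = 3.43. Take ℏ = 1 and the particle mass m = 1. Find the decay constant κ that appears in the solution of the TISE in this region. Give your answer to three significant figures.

κ = 3.14

Since E < U₀ the TISE in this region is ψ'' = κ²ψ with κ = √(2m(U₀ − E))/ℏ.
κ = √(2 × 1 × 4.92) = 3.137.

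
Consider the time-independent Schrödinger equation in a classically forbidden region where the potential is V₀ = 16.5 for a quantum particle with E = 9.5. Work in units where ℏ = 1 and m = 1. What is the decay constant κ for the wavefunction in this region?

κ = 3.74

Since E < V₀ the TISE in this region is ψ'' = κ²ψ with κ = √(2m(V₀ − E))/ℏ.
κ = √(2 × 1 × 7) = 3.742.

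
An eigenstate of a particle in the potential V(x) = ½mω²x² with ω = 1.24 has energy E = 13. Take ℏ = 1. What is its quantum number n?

n = 10

E_n = ℏω(n + ½) ⇒ n = E/(ℏω) − ½ = 13/1.24 − 0.5 = 9.984 → n = 10.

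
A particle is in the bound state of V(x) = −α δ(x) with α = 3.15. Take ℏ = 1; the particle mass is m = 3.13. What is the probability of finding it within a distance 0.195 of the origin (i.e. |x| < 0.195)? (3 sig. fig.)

P = 0.979

The normalised bound state is ψ = √κ e^{−κ|x|} with κ = mα/ℏ² = 9.860.
P(|x| < d) = ∫_{−d}^{d} κ e^{−2κ|x|} dx = 1 − e^{−2κd} = 1 − e^{−3.845} = 0.9786.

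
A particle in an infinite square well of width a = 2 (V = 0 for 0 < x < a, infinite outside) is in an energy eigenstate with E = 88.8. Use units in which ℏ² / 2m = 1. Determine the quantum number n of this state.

n = 6

For an infinite well E_n = n²π²ℏ²/(2ma²), so n = (a/πℏ)√(2mE).
n = (2/π) × √(2 × 0.5 × 88.8) = 5.999 → n = 6.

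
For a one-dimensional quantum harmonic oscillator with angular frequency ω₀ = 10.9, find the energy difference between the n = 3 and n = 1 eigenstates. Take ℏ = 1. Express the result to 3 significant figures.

ΔE = 21.8

E_n = ℏω₀(n + ½), so ΔE = (3 − 1) ℏω₀ = 2 × 10.9 = 21.80.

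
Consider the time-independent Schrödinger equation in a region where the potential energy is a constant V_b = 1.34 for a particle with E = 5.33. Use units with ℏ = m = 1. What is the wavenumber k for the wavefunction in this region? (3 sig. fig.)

k = 2.82

With E > V_b the solution is oscillatory, ψ ∝ e^{±ikx} with k = √(2m(E − V_b))/ℏ.
k = √(2 × 1 × 3.99) = 2.825.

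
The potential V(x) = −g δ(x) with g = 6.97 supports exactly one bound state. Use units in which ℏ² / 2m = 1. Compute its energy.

E = -12.1

For x ≠ 0 the bound state is ψ ∝ e^{−κ|x|}; integrating the TISE across the delta gives the cusp condition 2κ = 2mg/ℏ², so κ = 3.485.
Then E = −ℏ²κ²/(2m) = −mg²/(2ℏ²) = -12.15.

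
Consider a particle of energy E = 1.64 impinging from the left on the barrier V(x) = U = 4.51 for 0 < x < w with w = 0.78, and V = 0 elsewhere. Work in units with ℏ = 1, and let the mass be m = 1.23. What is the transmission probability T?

E < U: inside the barrier ψ ∝ e^{±κx} with κ = √(2m(U − E))/ℏ = 2.657.
κw = 2.073, sinh(κw) = 3.910.
The exact tunnelling result is T⁻¹ = 1 + U² sinh²(κw) / [4E(U − E)] = 17.51, so T = 0.0571.

T = 0.0571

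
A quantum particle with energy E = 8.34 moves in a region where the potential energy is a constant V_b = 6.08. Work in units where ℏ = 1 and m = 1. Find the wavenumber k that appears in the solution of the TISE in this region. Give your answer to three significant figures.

k = 2.13

With E > V_b the solution is oscillatory, ψ ∝ e^{±ikx} with k = √(2m(E − V_b))/ℏ.
k = √(2 × 1 × 2.26) = 2.126.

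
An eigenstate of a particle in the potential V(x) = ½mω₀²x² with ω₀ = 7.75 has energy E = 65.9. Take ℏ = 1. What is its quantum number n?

n = 8

Invert E_n = (n + ½)ℏω₀: n = E/ℏω₀ − ½ = 8.003, so n = 8.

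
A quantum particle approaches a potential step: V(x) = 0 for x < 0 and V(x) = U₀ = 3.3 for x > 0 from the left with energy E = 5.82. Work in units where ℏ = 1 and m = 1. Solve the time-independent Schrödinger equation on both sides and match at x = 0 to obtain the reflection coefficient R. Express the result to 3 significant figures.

The wavenumbers are k₁ = √(2mE)/ℏ = 3.412 on the left and k₂ = √(2m(E − U₀))/ℏ = 2.245 on the right.
Matching ψ and ψ′ at x = 0 gives r = (k₁ − k₂)/(k₁ + k₂), so R = r² = 0.04254 and T = 1 − R = 0.9575.

R = 0.0425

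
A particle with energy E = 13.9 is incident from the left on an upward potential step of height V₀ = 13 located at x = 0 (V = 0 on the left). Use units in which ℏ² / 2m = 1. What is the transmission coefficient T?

T = 0.647

On each side the TISE gives plane waves with k = √(2m(E − V))/ℏ: k₁ = √(2·½·13.9) = 3.728, k₂ = √(2·½·0.9) = 0.9487.
Continuity of ψ and ψ′ at the step yields the reflection amplitude r = (k₁ − k₂)/(k₁ + k₂) = 0.5943; thus R = |r|² = 0.3532, T = 0.6468.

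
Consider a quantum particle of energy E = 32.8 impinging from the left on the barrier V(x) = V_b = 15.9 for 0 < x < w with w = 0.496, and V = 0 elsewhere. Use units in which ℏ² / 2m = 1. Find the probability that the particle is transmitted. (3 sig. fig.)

T = 0.917

Above the barrier the interior wavenumber is k₂ = √(2m(E − V_b))/ℏ = 4.111, giving phase k₂w = 2.039.
T = [1 + V_b² sin²(k₂w) / (4E(E − V_b))]⁻¹ = 1/1.091 = 0.917.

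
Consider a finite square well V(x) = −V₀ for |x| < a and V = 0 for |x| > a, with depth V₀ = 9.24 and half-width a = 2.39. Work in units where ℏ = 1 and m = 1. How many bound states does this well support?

Define the well-strength parameter z₀ = (a/ℏ)√(2mV₀) = 2.39 × √(2·1·9.24) = 10.27.
A new bound state (alternating even/odd) appears each time z₀ passes a multiple of π/2, so N = ⌊2z₀/π⌋ + 1 = ⌊6.541⌋ + 1 = 7.

N = 7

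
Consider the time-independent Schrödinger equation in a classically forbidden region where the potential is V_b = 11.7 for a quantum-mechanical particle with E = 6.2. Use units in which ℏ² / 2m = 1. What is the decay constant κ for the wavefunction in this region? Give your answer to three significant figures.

κ = 2.35

Since E < V_b the TISE in this region is ψ'' = κ²ψ with κ = √(2m(V_b − E))/ℏ.
κ = √(2 × 0.5 × 5.5) = 2.345.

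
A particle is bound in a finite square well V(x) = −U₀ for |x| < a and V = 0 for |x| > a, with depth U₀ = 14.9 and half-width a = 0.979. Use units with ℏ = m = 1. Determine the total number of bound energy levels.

The dimensionless depth is z₀ = a√(2mU₀)/ℏ = 0.979 × √(29.80) = 5.344.
A new bound state (alternating even/odd) appears each time z₀ passes a multiple of π/2, so N = ⌊2z₀/π⌋ + 1 = ⌊3.402⌋ + 1 = 4.

N = 4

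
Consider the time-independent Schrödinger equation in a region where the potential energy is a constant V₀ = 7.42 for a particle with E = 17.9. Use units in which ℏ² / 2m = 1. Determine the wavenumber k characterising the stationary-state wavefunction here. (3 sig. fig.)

With E > V₀ the solution is oscillatory, ψ ∝ e^{±ikx} with k = √(2m(E − V₀))/ℏ.
k = √(2 × 0.5 × 10.48) = 3.237.

k = 3.24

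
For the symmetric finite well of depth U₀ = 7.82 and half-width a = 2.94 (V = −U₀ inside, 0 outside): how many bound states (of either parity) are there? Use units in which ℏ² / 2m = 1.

Define the well-strength parameter z₀ = (a/ℏ)√(2mU₀) = 2.94 × √(2·0.5·7.82) = 8.221.
A new bound state (alternating even/odd) appears each time z₀ passes a multiple of π/2, so N = ⌊2z₀/π⌋ + 1 = ⌊5.234⌋ + 1 = 6.

N = 6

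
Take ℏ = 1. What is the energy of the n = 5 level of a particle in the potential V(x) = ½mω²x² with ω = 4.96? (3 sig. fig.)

E = 27.3

The oscillator eigenvalues are E_n = ℏω(n + ½), so E_5 = 4.96 × 5.5 = 27.28.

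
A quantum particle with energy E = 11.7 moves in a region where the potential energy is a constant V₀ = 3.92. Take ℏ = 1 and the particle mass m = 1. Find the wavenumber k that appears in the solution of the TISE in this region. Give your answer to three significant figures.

With E > V₀ the solution is oscillatory, ψ ∝ e^{±ikx} with k = √(2m(E − V₀))/ℏ.
k = √(2 × 1 × 7.78) = 3.945.

k = 3.94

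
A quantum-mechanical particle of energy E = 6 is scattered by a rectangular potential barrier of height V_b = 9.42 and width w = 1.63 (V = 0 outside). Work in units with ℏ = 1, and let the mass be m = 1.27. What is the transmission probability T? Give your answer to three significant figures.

Since E < V_b the interior solution is evanescent with decay constant κ = √(2m(V_b − E))/ℏ = 2.947.
κw = 4.804, sinh(κw) = 61.00.
Matching ψ, ψ′ at both faces gives T = [1 + V_b² sinh²(κw) / (4E(V_b − E))]⁻¹ = 1/4024 = 0.000248.

T = 0.000248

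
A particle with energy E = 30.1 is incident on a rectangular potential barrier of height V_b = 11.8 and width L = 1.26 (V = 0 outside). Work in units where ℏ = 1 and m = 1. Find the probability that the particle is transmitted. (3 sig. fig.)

Above the barrier the interior wavenumber is k₂ = √(2m(E − V_b))/ℏ = 6.050, giving phase k₂L = 7.623.
Matching at both interfaces gives T⁻¹ = 1 + V_b² sin²(k₂L) / [4E(E − V_b)] = 1.060, hence T = 0.944.

T = 0.944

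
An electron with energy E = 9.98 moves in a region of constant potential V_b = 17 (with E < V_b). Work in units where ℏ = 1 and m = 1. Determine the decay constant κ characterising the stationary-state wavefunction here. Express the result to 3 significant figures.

Since E < V_b the TISE in this region is ψ'' = κ²ψ with κ = √(2m(V_b − E))/ℏ.
κ = √(2 × 1 × 7.02) = 3.747.

κ = 3.75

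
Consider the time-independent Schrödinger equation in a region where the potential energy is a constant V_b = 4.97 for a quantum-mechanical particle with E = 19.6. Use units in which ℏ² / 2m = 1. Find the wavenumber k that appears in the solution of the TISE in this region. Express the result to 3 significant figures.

With E > V_b the solution is oscillatory, ψ ∝ e^{±ikx} with k = √(2m(E − V_b))/ℏ.
k = √(2 × 0.5 × 14.63) = 3.825.

k = 3.82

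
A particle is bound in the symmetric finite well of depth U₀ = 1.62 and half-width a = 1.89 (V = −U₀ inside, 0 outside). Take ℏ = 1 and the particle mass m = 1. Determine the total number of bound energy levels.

The dimensionless depth is z₀ = a√(2mU₀)/ℏ = 1.89 × √(3.240) = 3.402.
A new bound state (alternating even/odd) appears each time z₀ passes a multiple of π/2, so N = ⌊2z₀/π⌋ + 1 = ⌊2.166⌋ + 1 = 3.

N = 3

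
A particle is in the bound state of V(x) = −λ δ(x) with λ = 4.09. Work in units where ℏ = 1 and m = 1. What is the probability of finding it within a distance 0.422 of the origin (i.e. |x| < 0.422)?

P = 0.968

The normalised bound state is ψ = √κ e^{−κ|x|} with κ = mλ/ℏ² = 4.090.
P(|x| < d) = ∫_{−d}^{d} κ e^{−2κ|x|} dx = 1 − e^{−2κd} = 1 − e^{−3.452} = 0.9683.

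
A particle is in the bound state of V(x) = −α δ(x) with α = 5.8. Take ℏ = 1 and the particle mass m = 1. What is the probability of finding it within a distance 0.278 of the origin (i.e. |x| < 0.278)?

P = 0.960

The normalised bound state is ψ = √κ e^{−κ|x|} with κ = mα/ℏ² = 5.800.
P(|x| < d) = ∫_{−d}^{d} κ e^{−2κ|x|} dx = 1 − e^{−2κd} = 1 − e^{−3.225} = 0.9602.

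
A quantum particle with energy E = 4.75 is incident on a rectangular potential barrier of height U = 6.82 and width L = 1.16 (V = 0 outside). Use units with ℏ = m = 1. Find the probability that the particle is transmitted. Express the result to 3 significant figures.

E < U: inside the barrier ψ ∝ e^{±κx} with κ = √(2m(U − E))/ℏ = 2.035.
κL = 2.360, sinh(κL) = 5.250.
The exact tunnelling result is T⁻¹ = 1 + U² sinh²(κL) / [4E(U − E)] = 33.59, so T = 0.0298.

T = 0.0298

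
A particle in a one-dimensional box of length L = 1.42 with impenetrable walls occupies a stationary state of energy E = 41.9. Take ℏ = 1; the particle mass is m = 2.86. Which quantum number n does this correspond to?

n = 7

From E_n = n²π²ℏ²/(2mL²) invert to n = √(2mL²E)/(πℏ).
n = (1.42/π) × √(2 × 2.86 × 41.9) = 6.998 → n = 7.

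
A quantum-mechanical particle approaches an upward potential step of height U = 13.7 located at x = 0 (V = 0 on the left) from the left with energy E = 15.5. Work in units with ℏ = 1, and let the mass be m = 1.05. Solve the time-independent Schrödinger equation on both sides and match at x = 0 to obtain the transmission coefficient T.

T = 0.758

The wavenumbers are k₁ = √(2mE)/ℏ = 5.705 on the left and k₂ = √(2m(E − U))/ℏ = 1.944 on the right.
Continuity of ψ and ψ′ at the step yields the reflection amplitude r = (k₁ − k₂)/(k₁ + k₂) = 0.4917; thus R = |r|² = 0.2417, T = 0.7583.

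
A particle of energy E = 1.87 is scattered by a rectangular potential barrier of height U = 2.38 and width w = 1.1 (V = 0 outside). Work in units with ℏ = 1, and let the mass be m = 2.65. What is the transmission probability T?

E < U: inside the barrier ψ ∝ e^{±κx} with κ = √(2m(U − E))/ℏ = 1.644.
κw = 1.808, sinh(κw) = 2.969.
The exact tunnelling result is T⁻¹ = 1 + U² sinh²(κw) / [4E(U − E)] = 14.09, so T = 0.0710.

T = 0.0710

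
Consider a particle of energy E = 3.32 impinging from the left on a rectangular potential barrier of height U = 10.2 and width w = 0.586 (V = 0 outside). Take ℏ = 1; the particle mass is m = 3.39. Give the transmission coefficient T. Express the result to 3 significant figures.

E < U: inside the barrier ψ ∝ e^{±κx} with κ = √(2m(U − E))/ℏ = 6.830.
κw = 4.002, sinh(κw) = 27.35.
Matching ψ, ψ′ at both faces gives T = [1 + U² sinh²(κw) / (4E(U − E))]⁻¹ = 1/852.9 = 0.00117.

T = 0.00117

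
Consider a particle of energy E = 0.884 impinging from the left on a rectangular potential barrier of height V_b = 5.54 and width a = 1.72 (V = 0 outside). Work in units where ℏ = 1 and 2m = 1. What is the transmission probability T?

T = 0.00128

Since E < V_b the interior solution is evanescent with decay constant κ = √(2m(V_b − E))/ℏ = 2.158.
κa = 3.711, sinh(κa) = 20.44.
The exact tunnelling result is T⁻¹ = 1 + V_b² sinh²(κa) / [4E(V_b − E)] = 780.1, so T = 0.00128.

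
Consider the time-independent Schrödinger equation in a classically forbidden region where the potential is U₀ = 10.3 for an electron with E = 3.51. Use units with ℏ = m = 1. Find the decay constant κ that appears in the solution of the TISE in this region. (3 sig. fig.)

κ = 3.69

Since E < U₀ the TISE in this region is ψ'' = κ²ψ with κ = √(2m(U₀ − E))/ℏ.
κ = √(2 × 1 × 6.79) = 3.685.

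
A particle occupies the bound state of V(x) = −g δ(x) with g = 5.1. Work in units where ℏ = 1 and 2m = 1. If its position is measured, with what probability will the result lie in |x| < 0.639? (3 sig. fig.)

The normalised bound state is ψ = √κ e^{−κ|x|} with κ = mg/ℏ² = 2.550.
P(|x| < d) = ∫_{−d}^{d} κ e^{−2κ|x|} dx = 1 − e^{−2κd} = 1 − e^{−3.259} = 0.9616.

P = 0.962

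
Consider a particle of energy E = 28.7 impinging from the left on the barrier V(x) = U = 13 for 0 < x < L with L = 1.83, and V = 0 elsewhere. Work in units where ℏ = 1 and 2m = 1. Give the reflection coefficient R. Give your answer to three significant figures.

R = 0.0598

Above the barrier the interior wavenumber is k₂ = √(2m(E − U))/ℏ = 3.962, giving phase k₂L = 7.251.
T = [1 + U² sin²(k₂L) / (4E(E − U))]⁻¹ = 1/1.064 = 0.940.
R = 1 − T = 0.0598.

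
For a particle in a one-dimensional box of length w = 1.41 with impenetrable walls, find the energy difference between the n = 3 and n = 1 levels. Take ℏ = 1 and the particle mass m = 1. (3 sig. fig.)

E_n = n²π²ℏ²/(2mw²), so ΔE = (3² − 1²) π²ℏ²/(2mw²).
ΔE = 8 × π² / (2 × 1 × 1.41²) = 19.86.

ΔE = 19.9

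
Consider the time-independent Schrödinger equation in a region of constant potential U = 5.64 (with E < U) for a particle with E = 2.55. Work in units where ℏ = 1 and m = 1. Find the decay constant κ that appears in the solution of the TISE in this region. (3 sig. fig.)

κ = 2.49

Since E < U the TISE in this region is ψ'' = κ²ψ with κ = √(2m(U − E))/ℏ.
κ = √(2 × 1 × 3.09) = 2.486.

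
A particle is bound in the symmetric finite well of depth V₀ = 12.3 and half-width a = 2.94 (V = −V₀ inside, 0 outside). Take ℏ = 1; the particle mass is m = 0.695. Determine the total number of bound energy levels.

N = 8

The dimensionless depth is z₀ = a√(2mV₀)/ℏ = 2.94 × √(17.10) = 12.16.
A new bound state (alternating even/odd) appears each time z₀ passes a multiple of π/2, so N = ⌊2z₀/π⌋ + 1 = ⌊7.739⌋ + 1 = 8.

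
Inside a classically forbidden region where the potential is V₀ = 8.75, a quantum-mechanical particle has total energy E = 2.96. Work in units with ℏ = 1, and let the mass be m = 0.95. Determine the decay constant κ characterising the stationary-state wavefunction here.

Since E < V₀ the TISE in this region is ψ'' = κ²ψ with κ = √(2m(V₀ − E))/ℏ.
κ = √(2 × 0.95 × 5.79) = 3.317.

κ = 3.32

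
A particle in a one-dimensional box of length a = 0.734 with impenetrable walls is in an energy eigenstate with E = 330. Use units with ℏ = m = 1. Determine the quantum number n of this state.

n = 6

For an infinite well E_n = n²π²ℏ²/(2ma²), so n = (a/πℏ)√(2mE).
n = (0.734/π) × √(2 × 1 × 330) = 6.002 → n = 6.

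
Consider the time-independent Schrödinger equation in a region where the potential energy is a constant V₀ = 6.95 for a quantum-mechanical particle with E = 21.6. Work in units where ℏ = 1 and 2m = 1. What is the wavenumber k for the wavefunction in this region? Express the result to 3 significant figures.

With E > V₀ the solution is oscillatory, ψ ∝ e^{±ikx} with k = √(2m(E − V₀))/ℏ.
k = √(2 × 0.5 × 14.65) = 3.828.

k = 3.83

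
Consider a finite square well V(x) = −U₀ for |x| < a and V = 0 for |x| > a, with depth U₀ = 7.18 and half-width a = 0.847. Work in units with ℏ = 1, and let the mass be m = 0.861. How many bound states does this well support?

Define the well-strength parameter z₀ = (a/ℏ)√(2mU₀) = 0.847 × √(2·0.861·7.18) = 2.978.
The even/odd transcendental equations gain one root per π/2 in z₀, giving N = 1 + ⌊2z₀/π⌋ = 1 + ⌊1.896⌋ = 2.

N = 2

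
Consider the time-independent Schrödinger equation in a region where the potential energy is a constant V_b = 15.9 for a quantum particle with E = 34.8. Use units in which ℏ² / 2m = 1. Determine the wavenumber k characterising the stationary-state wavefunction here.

k = 4.35

With E > V_b the solution is oscillatory, ψ ∝ e^{±ikx} with k = √(2m(E − V_b))/ℏ.
k = √(2 × 0.5 × 18.9) = 4.347.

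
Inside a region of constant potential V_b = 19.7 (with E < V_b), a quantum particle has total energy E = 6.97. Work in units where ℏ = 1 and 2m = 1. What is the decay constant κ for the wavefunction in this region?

Since E < V_b the TISE in this region is ψ'' = κ²ψ with κ = √(2m(V_b − E))/ℏ.
κ = √(2 × 0.5 × 12.73) = 3.568.

κ = 3.57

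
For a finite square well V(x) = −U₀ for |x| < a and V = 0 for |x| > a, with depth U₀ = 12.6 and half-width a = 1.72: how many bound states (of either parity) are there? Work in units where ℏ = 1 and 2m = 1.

N = 4

The dimensionless depth is z₀ = a√(2mU₀)/ℏ = 1.72 × √(12.60) = 6.105.
The even/odd transcendental equations gain one root per π/2 in z₀, giving N = 1 + ⌊2z₀/π⌋ = 1 + ⌊3.887⌋ = 4.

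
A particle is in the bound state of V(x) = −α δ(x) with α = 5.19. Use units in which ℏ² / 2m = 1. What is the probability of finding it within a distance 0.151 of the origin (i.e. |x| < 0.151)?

The normalised bound state is ψ = √κ e^{−κ|x|} with κ = mα/ℏ² = 2.595.
P(|x| < d) = ∫_{−d}^{d} κ e^{−2κ|x|} dx = 1 − e^{−2κd} = 1 − e^{−0.7837} = 0.5433.

P = 0.543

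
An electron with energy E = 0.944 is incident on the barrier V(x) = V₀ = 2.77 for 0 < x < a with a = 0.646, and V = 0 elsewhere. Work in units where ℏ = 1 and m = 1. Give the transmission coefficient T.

T = 0.266

Since E < V₀ the interior solution is evanescent with decay constant κ = √(2m(V₀ − E))/ℏ = 1.911.
κa = 1.235, sinh(κa) = 1.573.
The exact tunnelling result is T⁻¹ = 1 + V₀² sinh²(κa) / [4E(V₀ − E)] = 3.753, so T = 0.266.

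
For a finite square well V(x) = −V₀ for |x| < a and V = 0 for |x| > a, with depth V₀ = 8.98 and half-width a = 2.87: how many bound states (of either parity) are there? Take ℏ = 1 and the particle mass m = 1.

Define the well-strength parameter z₀ = (a/ℏ)√(2mV₀) = 2.87 × √(2·1·8.98) = 12.16.
The even/odd transcendental equations gain one root per π/2 in z₀, giving N = 1 + ⌊2z₀/π⌋ = 1 + ⌊7.743⌋ = 8.

N = 8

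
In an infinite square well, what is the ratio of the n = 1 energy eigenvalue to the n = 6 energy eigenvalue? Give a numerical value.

0.0277778

Since E_n ∝ n², the ratio is (1/6)² = 0.0277778.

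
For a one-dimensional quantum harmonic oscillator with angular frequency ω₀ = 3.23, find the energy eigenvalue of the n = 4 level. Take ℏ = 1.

E = 14.5

The oscillator eigenvalues are E_n = ℏω₀(n + ½), so E_4 = 3.23 × 4.5 = 14.54.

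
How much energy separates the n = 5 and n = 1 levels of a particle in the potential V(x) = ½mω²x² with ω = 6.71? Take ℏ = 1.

ΔE = 26.8

E_n = ℏω(n + ½), so ΔE = (5 − 1) ℏω = 4 × 6.71 = 26.84.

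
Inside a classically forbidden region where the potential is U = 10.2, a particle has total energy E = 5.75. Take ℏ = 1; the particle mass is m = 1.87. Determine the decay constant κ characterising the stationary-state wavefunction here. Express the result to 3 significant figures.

Since E < U the TISE in this region is ψ'' = κ²ψ with κ = √(2m(U − E))/ℏ.
κ = √(2 × 1.87 × 4.45) = 4.080.

κ = 4.08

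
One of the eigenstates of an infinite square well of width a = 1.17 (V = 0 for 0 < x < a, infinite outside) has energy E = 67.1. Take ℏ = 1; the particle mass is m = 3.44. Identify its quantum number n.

For an infinite well E_n = n²π²ℏ²/(2ma²), so n = (a/πℏ)√(2mE).
n = (1.17/π) × √(2 × 3.44 × 67.1) = 8.002 → n = 8.

n = 8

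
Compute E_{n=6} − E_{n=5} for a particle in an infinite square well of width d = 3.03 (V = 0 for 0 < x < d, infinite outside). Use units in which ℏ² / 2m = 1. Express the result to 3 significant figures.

ΔE = 11.8

E_n = n²π²ℏ²/(2md²), so ΔE = (6² − 5²) π²ℏ²/(2md²).
ΔE = 11 × π² / (2 × 0.5 × 3.03²) = 11.83.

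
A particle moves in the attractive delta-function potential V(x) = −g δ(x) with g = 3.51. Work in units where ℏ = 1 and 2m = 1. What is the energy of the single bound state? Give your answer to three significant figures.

E = -3.08

For x ≠ 0 the bound state is ψ ∝ e^{−κ|x|}; integrating the TISE across the delta gives the cusp condition 2κ = 2mg/ℏ², so κ = 1.755.
Then E = −ℏ²κ²/(2m) = −mg²/(2ℏ²) = -3.080.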